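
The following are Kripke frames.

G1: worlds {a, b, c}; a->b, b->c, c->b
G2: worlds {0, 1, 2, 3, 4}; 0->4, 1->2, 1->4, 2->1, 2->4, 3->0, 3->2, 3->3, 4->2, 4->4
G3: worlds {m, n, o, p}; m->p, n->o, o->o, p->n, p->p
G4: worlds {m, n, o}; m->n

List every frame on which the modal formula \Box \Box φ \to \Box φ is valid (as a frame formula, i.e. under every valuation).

G3

Frame correspondent (Sahlqvist): \forall x \forall y (Rxy \to \exists z (Rxz \wedge Rzy)) — i.e. density.
G1: fails — Rab but no z with Raz and Rzb.
G2: fails — R21 but no z with R2z and Rz1.
G3: ✓.
G4: fails — Rmn but no z with Rmz and Rzn.
Valid on: G3.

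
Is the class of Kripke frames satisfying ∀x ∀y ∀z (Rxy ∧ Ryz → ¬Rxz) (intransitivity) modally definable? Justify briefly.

Not definable by any modal formula

Any modally definable frame class is closed under surjective bounded morphisms.
The 7-cycle (worlds a,b,c,d,e,f,g with a→b→c→d→e→f→g→a) is intransitive. Mapping every world to a single reflexive point • is a surjective bounded morphism; the reflexive point is not intransitive (R••∧R•• but R••).
So the class is not modally definable.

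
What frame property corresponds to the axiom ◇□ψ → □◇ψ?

convergence: ∀x ∀y ∀z (Rxy ∧ Rxz → ∃w (Ryw ∧ Rzw))

Suppose ◇□ψ→□◇ψ is valid. Take Rxy, Rxz and set V(ψ)={w : Ryw}. Then □ψ at y so ◇□ψ at x, so □◇ψ at x, so ◇ψ at z, giving w with Rzw and Ryw.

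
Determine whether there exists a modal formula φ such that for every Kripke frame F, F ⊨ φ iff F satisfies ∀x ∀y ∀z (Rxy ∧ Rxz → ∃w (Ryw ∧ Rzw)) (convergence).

Yes, by ◇□p → □◇p

Yes: it is convergence, defined by the .2 schema ◇□p → □◇p.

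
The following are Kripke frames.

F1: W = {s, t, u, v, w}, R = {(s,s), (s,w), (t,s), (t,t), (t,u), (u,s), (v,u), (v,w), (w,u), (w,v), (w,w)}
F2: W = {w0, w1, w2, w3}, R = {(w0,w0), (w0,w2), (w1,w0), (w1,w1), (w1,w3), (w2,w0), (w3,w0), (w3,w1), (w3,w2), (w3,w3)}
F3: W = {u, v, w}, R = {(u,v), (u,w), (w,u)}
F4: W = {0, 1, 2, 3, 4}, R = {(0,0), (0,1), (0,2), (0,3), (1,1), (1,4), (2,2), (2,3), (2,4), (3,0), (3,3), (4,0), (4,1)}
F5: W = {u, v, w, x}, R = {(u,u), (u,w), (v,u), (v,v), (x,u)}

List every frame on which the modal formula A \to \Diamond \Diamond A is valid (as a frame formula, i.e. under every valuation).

F2, F4

Frame correspondent (Sahlqvist): \forall x \exists w (x = w \wedge x R^2 w) — i.e. a generalized confluence (Geach) condition.
F1: fails — at u but no w* with u=w* and uR²w*.
F2: satisfies the condition.
F3: fails — at v but no t with v=t and vR²t.
F4: satisfies the condition.
F5: fails — at w but no t with w=t and wR²t.
Valid on: F2, F4.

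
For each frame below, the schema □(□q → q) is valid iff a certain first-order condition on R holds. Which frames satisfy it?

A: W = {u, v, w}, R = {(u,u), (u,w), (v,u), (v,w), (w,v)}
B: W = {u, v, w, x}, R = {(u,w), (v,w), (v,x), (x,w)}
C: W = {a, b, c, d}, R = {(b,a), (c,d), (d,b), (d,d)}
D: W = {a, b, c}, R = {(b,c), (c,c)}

Frame correspondent (Sahlqvist): ∀x ∀y (Rxy → Ryy) — i.e. shift-reflexivity.
A: fails — Ruw but not Rww.
B: fails — Rxw but not Rww.
C: fails — Rdb but not Rbb.
D: satisfies the condition.
Valid on: D.

D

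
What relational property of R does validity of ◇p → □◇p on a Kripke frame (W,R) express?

This schema is the 5 axiom.
Its frame correspondent is the Euclidean property — ∀x ∀y ∀z (Rxy ∧ Rxz → Ryz).

The Euclidean property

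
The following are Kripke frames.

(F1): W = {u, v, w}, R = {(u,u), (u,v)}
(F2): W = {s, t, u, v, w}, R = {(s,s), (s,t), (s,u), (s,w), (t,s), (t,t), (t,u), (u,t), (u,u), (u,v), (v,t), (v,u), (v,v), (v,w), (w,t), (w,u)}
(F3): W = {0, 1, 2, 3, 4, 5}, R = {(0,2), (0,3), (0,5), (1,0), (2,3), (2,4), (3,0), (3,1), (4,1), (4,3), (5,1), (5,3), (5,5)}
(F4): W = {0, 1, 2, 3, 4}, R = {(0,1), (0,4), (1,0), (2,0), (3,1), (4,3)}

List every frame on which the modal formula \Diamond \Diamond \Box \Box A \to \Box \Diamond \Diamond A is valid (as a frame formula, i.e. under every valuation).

(F2)

Frame correspondent (Sahlqvist): \forall x \forall y \forall z ((x R^2 y \wedge xRz) \to \exists w (y R^2 w \wedge z R^2 w)) — i.e. a generalized confluence (Geach) condition.
(F1): fails — uR²u, uRv but no t with uR²t and vR²t.
(F2): ✓.
(F3): fails — 2R²1, 2R4 but no w with 1R²w and 4R²w.
(F4): fails — 0R²0, 0R1 but no w with 0R²w and 1R²w.
Valid on: (F2).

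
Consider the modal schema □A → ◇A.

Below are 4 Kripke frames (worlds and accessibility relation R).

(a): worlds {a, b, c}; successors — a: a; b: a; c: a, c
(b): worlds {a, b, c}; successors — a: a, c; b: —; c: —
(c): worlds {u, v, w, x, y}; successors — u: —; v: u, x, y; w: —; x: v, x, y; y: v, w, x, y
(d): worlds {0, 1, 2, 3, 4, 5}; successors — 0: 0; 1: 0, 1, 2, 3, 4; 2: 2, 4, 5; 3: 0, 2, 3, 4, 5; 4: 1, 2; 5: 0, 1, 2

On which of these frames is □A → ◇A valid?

Frame correspondent (Sahlqvist): ∀x ∃y Rxy — i.e. seriality.
(a): satisfies the condition.
(b): fails — world b has no successor.
(c): fails — world u has no successor.
(d): satisfies the condition.

(a), (d)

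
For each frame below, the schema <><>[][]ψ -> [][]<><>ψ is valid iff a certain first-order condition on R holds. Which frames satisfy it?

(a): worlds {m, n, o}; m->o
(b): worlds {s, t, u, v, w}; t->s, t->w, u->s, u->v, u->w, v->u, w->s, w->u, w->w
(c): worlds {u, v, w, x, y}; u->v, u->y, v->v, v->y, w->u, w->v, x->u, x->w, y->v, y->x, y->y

This is the axiom for a generalized confluence (Geach) condition; its first-order frame correspondent is forall x forall y forall z ((x R^2 y & x R^2 z) -> exists w (y R^2 w & z R^2 w)).
(a): satisfies the condition.
(b): fails — tR²s, tR²s but no w* with sR²w* and sR²w*.
(c): satisfies the condition.

(a), (c)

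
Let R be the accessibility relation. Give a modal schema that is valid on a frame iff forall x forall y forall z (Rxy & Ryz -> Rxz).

This is transitivity; the standard corresponding axiom is 4: □q → □□q.
Suppose □q→□□q is valid. Take Rxy, Ryz and set V(q)={w : Rxw}. Then □q at x, so □□q at x, so □q at y, so q at z, i.e. Rxz.

□q → □□q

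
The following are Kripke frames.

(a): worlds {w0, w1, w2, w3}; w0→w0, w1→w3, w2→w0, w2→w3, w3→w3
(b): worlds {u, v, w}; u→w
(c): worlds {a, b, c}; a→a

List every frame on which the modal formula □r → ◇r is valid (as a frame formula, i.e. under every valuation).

This is the axiom for seriality; its first-order frame correspondent is ∀x ∃y Rxy.
(a): satisfies the condition.
(b): fails — world v has no successor.
(c): fails — world b has no successor.
Valid on: (a).

(a)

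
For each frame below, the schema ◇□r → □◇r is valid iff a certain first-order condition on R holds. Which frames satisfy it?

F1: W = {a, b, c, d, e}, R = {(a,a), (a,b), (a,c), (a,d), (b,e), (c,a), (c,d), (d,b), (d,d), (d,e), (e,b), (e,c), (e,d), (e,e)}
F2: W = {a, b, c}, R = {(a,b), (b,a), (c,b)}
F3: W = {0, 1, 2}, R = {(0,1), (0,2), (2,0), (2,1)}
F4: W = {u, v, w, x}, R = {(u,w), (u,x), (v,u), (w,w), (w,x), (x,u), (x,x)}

F2, F4

The schema corresponds to convergence: ∀x ∀y ∀z (Rxy ∧ Rxz → ∃w (Ryw ∧ Rzw)).
F1: fails — Rab and Raa but b and a have no common successor.
F2: ✓.
F3: fails — R01 and R01 but 1 and 1 have no common successor.
F4: ✓.
Valid on: F2, F4.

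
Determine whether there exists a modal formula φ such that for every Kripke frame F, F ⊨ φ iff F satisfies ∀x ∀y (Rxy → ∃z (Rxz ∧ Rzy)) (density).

Definable; □□q → □q defines it

The condition is density. A defining modal formula is □□q → □q.
Suppose □□q→□q is valid. Take Rxy and set V(q)={w : xR²w}. Then □□q at x, so □q at x, so q at y, i.e. ∃z(Rxz∧Rzy).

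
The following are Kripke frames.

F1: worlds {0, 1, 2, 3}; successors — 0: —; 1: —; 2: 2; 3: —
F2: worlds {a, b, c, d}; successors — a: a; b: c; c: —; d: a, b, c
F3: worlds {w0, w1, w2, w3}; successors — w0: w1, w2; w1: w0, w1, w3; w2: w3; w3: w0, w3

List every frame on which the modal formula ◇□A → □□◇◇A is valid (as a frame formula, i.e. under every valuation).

F1

This is the axiom for a generalized confluence (Geach) condition; its first-order frame correspondent is ∀x ∀y ∀z ((xRy ∧ xR²z) → ∃w (yRw ∧ zR²w)).
F1: holds.
F2: fails — dRa, dR²c but no w with aRw and cR²w.
F3: fails — w1Rw0, w1R²w2 but no w with w0Rw and w2R²w.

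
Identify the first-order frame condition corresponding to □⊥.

emptiness of R

□⊥ is valid iff no world has any successor (otherwise □⊥ fails at any world with one).
Conversely, any frame satisfying ∀x ∀y ¬Rxy validates the schema.
Frame condition: ∀x ∀y ¬Rxy.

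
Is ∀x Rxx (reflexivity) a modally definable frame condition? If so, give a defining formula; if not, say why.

Yes, by □q → q

Yes: it is reflexivity, defined by the T schema □q → q.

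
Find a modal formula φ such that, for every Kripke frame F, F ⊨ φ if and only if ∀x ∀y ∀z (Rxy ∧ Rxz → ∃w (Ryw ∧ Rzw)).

This is convergence; the standard corresponding axiom is .2: ◇□p → □◇p.
Suppose ◇□p→□◇p is valid. Take Rxy, Rxz and set V(p)={w : Ryw}. Then □p at y so ◇□p at x, so □◇p at x, so ◇p at z, giving w with Rzw and Ryw.

◇□p → □◇p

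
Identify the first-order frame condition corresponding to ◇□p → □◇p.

Convergence

Suppose ◇□p→□◇p is valid. Take Rxy, Rxz and set V(p)={w : Ryw}. Then □p at y so ◇□p at x, so □◇p at x, so ◇p at z, giving w with Rzw and Ryw.
Conversely, on a frame with convergence the schema holds at every world under every valuation.
So the correspondent is convergence.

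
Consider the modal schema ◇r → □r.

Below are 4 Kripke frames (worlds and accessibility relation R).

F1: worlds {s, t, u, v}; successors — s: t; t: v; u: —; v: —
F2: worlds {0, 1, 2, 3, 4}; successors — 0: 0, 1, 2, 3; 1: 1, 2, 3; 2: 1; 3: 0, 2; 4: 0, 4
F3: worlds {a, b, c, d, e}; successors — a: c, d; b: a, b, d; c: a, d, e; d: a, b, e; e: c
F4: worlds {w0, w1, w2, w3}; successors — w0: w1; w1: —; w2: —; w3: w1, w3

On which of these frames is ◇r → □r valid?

This is the axiom for partial functionality; its first-order frame correspondent is ∀x ∀y ∀z (Rxy ∧ Rxz → y = z).
F1: ✓.
F2: fails — 0 sees both 0 and 1.
F3: fails — a sees both c and d.
F4: fails — w3 sees both w1 and w3.
Valid on: F1.

F1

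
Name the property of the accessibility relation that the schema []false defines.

emptiness of R

□⊥ is valid iff no world has any successor (otherwise □⊥ fails at any world with one).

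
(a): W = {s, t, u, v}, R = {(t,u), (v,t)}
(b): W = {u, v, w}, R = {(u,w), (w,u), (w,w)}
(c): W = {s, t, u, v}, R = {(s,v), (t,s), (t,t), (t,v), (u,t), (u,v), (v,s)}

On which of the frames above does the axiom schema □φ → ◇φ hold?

The schema corresponds to seriality: ∀x ∃y Rxy.
(a): fails — world s has no successor.
(b): fails — world v has no successor.
(c): ✓.

(c)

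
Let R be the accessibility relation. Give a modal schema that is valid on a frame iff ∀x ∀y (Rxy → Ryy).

□(□q → q)

The condition is shift-reflexivity. The T□ schema □(□q → q) defines it.
Suppose □(□q→q) is valid. Take Rxy and set V(q)={w : Ryw}. Then at y, □q holds; since □(□q→q) at x, □q→q at y, so q at y, i.e. Ryy.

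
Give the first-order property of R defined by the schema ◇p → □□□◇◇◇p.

This is a Sahlqvist (Geach-type) schema ◇^1□^0p → □^3◇^3p.
Minimal-valuation argument: fix x; take any y with xR^1y and any z with xR^3z. Set V(p) to the set of worlds R-reachable from y in exactly 0 steps. Then □^0p holds at y, so the antecedent holds at x; validity forces ◇^3p at z, giving a w with zR^3w and yR^0w.
First-order correspondent: ∀x ∀y ∀z ((xRy ∧ xR³z) → ∃w (y = w ∧ zR³w)).

∀x ∀y ∀z ((xRy ∧ xR³z) → ∃w (y = w ∧ zR³w))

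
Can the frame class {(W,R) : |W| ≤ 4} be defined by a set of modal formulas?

Not definable by any modal formula

Modal frame validity is preserved under disjoint unions.
Any modal formula valid on each of 5 disjoint one-world frames is valid on their disjoint union (validity is preserved under disjoint unions). Each one-world frame has |W|=1≤4, but the union has |W|=5.
Hence having at most 4 worlds is not modally definable.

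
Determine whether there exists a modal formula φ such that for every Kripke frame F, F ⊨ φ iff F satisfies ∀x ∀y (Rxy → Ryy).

This is a Sahlqvist condition; the T□ axiom □(□r → r) defines it.

Definable; □(□r → r) defines it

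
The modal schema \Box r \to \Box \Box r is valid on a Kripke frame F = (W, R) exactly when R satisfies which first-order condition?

Transitivity

Suppose □r→□□r is valid. Take Rxy, Ryz and set V(r)={w : Rxw}. Then □r at x, so □□r at x, so □r at y, so r at z, i.e. Rxz.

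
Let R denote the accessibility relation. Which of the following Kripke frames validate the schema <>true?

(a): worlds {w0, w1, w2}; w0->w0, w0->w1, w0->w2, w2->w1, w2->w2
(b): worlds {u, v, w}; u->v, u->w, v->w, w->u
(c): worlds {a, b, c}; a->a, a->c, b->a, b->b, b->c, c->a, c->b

(b), (c)

Frame correspondent (Sahlqvist): forall x exists y Rxy — i.e. seriality.
(a): fails — world w1 has no successor.
(b): condition met.
(c): condition met.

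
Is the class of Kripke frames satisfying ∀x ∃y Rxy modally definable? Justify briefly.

Yes, by □r → ◇r

The condition is seriality. A defining modal formula is □r → ◇r.
Suppose □r→◇r is valid. At any x set V(r)=W. Then □r at x, so ◇r at x, so x has a successor.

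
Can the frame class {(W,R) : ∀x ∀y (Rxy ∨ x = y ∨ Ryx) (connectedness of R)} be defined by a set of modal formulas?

Modal frame validity is preserved under disjoint unions.
Take 2 disjoint single-world reflexive frames: each is trivially connected, but their disjoint union has 2 worlds with no edge between distinct components, so it is not connected.
So the class is not modally definable.

Not definable by any modal formula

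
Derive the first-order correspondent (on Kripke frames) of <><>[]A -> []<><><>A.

This is a Sahlqvist (Geach-type) schema ◇^2□^1A → □^1◇^3A.
Minimal-valuation argument: fix x; take any y with xR^2y and any z with xR^1z. Set V(A) to the set of worlds R-reachable from y in exactly 1 step. Then □^1A holds at y, so the antecedent holds at x; validity forces ◇^3A at z, giving a w with zR^3w and yR^1w.
First-order correspondent: forall x forall y forall z ((x R^2 y & xRz) -> exists w (yRw & z R^3 w)).

forall x forall y forall z ((x R^2 y & xRz) -> exists w (yRw & z R^3 w))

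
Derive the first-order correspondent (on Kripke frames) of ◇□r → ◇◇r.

∀x ∀y (xRy → ∃w (yRw ∧ xR²w))

This is a Sahlqvist (Geach-type) schema ◇^1□^1r → □^0◇^2r.
Minimal-valuation argument: fix x; take any y with xR^1y and any z with xR^0z. Set V(r) to the set of worlds R-reachable from y in exactly 1 step. Then □^1r holds at y, so the antecedent holds at x; validity forces ◇^2r at z, giving a w with zR^2w and yR^1w.
First-order correspondent: ∀x ∀y (xRy → ∃w (yRw ∧ xR²w)).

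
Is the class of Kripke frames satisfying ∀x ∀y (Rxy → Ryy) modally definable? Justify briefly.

Yes, by □(□p → p)

The condition is shift-reflexivity. A defining modal formula is □(□p → p).
Suppose □(□p→p) is valid. Take Rxy and set V(p)={w : Ryw}. Then at y, □p holds; since □(□p→p) at x, □p→p at y, so p at y, i.e. Ryy.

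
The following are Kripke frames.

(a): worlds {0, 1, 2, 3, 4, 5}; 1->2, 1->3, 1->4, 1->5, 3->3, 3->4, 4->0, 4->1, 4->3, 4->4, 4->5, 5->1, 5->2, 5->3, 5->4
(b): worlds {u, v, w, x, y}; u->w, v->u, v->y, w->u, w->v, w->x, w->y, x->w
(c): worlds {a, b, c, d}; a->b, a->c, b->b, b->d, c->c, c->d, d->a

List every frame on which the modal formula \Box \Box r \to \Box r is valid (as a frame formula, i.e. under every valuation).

This is the axiom for density; its first-order frame correspondent is \forall x \forall y (Rxy \to \exists z (Rxz \wedge Rzy)).
(a): condition met.
(b): fails — Rxw but no z with Rxz and Rzw.
(c): fails — Rda but no z with Rdz and Rza.
Valid on: (a).

(a)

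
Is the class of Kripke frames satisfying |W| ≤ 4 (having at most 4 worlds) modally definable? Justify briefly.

Any modally definable frame class is closed under disjoint unions.
Any modal formula valid on each of 5 disjoint one-world frames is valid on their disjoint union (validity is preserved under disjoint unions). Each one-world frame has |W|=1≤4, but the union has |W|=5.
So the class is not modally definable.

Not definable by any modal formula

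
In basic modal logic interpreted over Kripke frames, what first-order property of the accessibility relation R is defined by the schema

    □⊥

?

emptiness of R: ∀x ∀y ¬Rxy

□⊥ is valid iff no world has any successor (otherwise □⊥ fails at any world with one).
The converse is a direct semantic check.
Frame condition: ∀x ∀y ¬Rxy.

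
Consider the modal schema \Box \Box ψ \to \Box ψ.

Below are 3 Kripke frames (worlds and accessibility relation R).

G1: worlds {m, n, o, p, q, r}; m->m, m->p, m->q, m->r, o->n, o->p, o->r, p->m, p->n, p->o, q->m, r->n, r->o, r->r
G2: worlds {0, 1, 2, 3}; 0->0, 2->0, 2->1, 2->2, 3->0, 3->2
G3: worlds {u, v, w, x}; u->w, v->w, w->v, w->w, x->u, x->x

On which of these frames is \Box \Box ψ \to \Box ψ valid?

G2, G3

This is the axiom for density; its first-order frame correspondent is \forall x \forall y (Rxy \to \exists z (Rxz \wedge Rzy)).
G1: fails — Rop but no z with Roz and Rzp.
G2: satisfies the condition.
G3: satisfies the condition.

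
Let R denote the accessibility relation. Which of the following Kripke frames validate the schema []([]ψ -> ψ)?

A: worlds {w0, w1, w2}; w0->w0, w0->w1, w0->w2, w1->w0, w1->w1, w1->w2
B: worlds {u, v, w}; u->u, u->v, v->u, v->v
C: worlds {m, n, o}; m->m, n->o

Frame correspondent (Sahlqvist): forall x forall y (Rxy -> Ryy) — i.e. shift-reflexivity.
A: fails — Rw1w2 but not Rw2w2.
B: satisfies the condition.
C: fails — Rno but not Roo.

B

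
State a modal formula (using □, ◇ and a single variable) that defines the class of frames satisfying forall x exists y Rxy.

The condition is seriality. The D schema □q → ◇q defines it.
Suppose □q→◇q is valid. At any x set V(q)=W. Then □q at x, so ◇q at x, so x has a successor.

□q → ◇q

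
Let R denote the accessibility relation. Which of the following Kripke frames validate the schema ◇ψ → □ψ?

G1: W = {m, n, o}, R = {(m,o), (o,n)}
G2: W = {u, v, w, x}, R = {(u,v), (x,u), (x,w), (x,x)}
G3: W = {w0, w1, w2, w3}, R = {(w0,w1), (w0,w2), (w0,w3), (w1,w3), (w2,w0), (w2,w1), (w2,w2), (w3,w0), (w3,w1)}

This is the axiom for partial functionality; its first-order frame correspondent is ∀x ∀y ∀z (Rxy ∧ Rxz → y = z).
G1: satisfies the condition.
G2: fails — x sees both u and w.
G3: fails — w0 sees both w1 and w2.
Valid on: G1.

G1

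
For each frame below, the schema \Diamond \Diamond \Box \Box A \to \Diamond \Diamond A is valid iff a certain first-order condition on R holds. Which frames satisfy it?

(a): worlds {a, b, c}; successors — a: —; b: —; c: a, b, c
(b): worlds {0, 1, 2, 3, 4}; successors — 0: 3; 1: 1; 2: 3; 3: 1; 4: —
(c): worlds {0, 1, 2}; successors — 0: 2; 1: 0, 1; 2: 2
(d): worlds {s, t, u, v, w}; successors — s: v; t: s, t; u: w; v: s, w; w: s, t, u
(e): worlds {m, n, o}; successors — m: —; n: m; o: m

(b), (c), (d), (e)

The schema corresponds to a generalized confluence (Geach) condition: \forall x \forall y (x R^2 y \to \exists w (y R^2 w \wedge x R^2 w)).
(a): fails — cR²a but no w with aR²w and cR²w.
(b): satisfies the condition.
(c): satisfies the condition.
(d): satisfies the condition.
(e): satisfies the condition.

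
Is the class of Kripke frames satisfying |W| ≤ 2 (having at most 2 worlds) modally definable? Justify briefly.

Not modally definable

Modal frame validity is preserved under disjoint unions.
Any modal formula valid on each of 3 disjoint one-world frames is valid on their disjoint union (validity is preserved under disjoint unions). Each one-world frame has |W|=1≤2, but the union has |W|=3.
So the class is not modally definable.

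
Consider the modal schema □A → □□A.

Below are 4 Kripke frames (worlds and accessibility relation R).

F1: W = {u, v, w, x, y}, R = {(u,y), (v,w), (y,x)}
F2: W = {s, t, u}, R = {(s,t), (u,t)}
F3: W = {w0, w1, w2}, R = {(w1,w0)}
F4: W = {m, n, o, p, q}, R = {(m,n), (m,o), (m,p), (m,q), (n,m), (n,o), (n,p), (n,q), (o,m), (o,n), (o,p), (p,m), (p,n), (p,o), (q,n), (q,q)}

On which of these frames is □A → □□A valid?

Frame correspondent (Sahlqvist): ∀x ∀y ∀z (Rxy ∧ Ryz → Rxz) — i.e. transitivity.
F1: fails — Ruy and Ryx but not Rux.
F2: holds.
F3: holds.
F4: fails — Rom and Rmo but not Roo.
Valid on: F2, F3.

F2, F3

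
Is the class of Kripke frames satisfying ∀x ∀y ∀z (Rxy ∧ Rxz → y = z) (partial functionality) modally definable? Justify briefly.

This is a Sahlqvist condition; the CD axiom ◇q → □q defines it.
Suppose ◇q→□q is valid. Take Rxy, Rxz and set V(q)={y}. Then ◇q at x, so □q at x, so q at z, i.e. z=y.

Yes — defined by ◇q → □q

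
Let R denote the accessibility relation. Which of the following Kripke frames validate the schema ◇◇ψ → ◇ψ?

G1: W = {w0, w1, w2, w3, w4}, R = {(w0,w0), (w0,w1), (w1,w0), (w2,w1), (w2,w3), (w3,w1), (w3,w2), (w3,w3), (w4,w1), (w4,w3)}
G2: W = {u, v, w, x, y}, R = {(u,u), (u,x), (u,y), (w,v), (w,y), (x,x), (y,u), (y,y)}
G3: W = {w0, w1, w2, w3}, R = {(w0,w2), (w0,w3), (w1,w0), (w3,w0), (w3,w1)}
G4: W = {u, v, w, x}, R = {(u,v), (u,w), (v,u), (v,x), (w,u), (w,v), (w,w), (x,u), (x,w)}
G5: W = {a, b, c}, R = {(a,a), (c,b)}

Frame correspondent (Sahlqvist): ∀x ∀y ∀z (Rxy ∧ Ryz → Rxz) — i.e. transitivity.
G1: fails — Rw1w0 and Rw0w1 but not Rw1w1.
G2: fails — Rwy and Ryu but not Rwu.
G3: fails — Rw1w0 and Rw0w2 but not Rw1w2.
G4: fails — Ruv and Rvu but not Ruu.
G5: ✓.

G5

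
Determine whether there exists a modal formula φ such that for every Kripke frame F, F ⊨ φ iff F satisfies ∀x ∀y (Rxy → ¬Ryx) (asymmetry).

Modal frame validity is preserved under surjective bounded morphisms.
The 3-cycle (worlds 0,1,2 with 0→1→2→0) is asymmetric. Mapping every world to a single reflexive point • is a surjective bounded morphism, and the reflexive point is not asymmetric (R•• but asymmetry requires ¬R••).
Hence asymmetry is not modally definable.

Not modally definable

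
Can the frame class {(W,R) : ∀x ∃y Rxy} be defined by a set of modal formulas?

Yes — defined by □p → ◇p

This is a Sahlqvist condition; the D axiom □p → ◇p defines it.
Suppose □p→◇p is valid. At any x set V(p)=W. Then □p at x, so ◇p at x, so x has a successor.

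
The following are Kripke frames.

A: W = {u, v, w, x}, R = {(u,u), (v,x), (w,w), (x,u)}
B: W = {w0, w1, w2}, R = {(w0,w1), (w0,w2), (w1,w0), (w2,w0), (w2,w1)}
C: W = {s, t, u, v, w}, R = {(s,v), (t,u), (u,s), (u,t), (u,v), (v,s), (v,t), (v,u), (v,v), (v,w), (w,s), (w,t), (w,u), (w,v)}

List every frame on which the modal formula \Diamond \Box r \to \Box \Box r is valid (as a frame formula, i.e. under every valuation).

This is the axiom for a generalized confluence (Geach) condition; its first-order frame correspondent is \forall x \forall y \forall z ((xRy \wedge x R^2 z) \to \exists w (yRw \wedge z = w)).
A: ✓.
B: fails — w0Rw1, w0R²w1 but no w with w1Rw and w1=w.
C: fails — uRs, uR²s but no w* with sRw* and s=w*.
Valid on: A.

A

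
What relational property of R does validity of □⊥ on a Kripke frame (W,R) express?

□⊥ is valid iff no world has any successor (otherwise □⊥ fails at any world with one).
Conversely, any frame satisfying ∀x ∀y ¬Rxy validates the schema.
Frame condition: ∀x ∀y ¬Rxy.

emptiness of R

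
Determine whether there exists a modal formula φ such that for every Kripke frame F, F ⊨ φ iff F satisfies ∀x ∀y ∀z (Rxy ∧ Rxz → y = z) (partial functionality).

Yes: it is partial functionality, defined by the CD schema ◇r → □r.

Yes — defined by ◇r → □r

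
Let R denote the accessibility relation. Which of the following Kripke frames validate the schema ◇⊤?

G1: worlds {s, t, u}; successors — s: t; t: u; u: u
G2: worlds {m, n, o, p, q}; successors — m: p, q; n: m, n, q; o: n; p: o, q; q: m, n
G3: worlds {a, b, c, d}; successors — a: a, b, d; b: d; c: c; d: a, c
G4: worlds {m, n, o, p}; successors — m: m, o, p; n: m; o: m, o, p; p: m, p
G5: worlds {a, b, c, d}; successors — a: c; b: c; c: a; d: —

Frame correspondent (Sahlqvist): ∀x ∃y Rxy — i.e. seriality.
G1: ✓.
G2: ✓.
G3: ✓.
G4: ✓.
G5: fails — world d has no successor.
Valid on: G1, G2, G3, G4.

G1, G2, G3, G4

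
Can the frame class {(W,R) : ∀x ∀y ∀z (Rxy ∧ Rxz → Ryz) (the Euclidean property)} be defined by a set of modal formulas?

Yes, by ◇q → □◇q

Yes: it is the Euclidean property, defined by the 5 schema ◇q → □◇q.
Suppose ◇q→□◇q is valid. Take Rxy, Rxz and set V(q)={y}. Then ◇q at x, so □◇q at x, so ◇q at z, so some w with Rzw has q; w=y, i.e. Rzy. By symmetry of the argument, Ryz.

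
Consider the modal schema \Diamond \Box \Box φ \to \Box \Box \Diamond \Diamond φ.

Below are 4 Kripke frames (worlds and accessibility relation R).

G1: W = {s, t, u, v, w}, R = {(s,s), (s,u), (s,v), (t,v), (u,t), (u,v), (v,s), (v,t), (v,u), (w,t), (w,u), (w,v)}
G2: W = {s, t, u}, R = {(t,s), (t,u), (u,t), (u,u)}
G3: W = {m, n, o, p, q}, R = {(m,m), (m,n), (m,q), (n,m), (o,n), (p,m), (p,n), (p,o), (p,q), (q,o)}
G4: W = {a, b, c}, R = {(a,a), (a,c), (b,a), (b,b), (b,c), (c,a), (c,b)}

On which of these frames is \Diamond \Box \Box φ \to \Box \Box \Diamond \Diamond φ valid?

Frame correspondent (Sahlqvist): \forall x \forall y \forall z ((xRy \wedge x R^2 z) \to \exists w (y R^2 w \wedge z R^2 w)) — i.e. a generalized confluence (Geach) condition.
G1: ✓.
G2: fails — tRs, tR²t but no w with sR²w and tR²w.
G3: fails — mRq, mR²o but no w with qR²w and oR²w.
G4: ✓.
Valid on: G1, G4.

G1, G4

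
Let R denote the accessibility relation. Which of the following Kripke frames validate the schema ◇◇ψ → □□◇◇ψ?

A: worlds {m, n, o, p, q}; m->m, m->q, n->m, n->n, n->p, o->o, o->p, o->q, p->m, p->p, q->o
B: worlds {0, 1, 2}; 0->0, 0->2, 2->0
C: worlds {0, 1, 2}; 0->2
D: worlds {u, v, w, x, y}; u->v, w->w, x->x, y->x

B, C, D

The schema corresponds to a generalized confluence (Geach) condition: ∀x ∀y ∀z ((xR²y ∧ xR²z) → ∃w (y = w ∧ zR²w)).
A: fails — mR²m, mR²q but no w with m=w and qR²w.
B: ✓.
C: ✓.
D: ✓.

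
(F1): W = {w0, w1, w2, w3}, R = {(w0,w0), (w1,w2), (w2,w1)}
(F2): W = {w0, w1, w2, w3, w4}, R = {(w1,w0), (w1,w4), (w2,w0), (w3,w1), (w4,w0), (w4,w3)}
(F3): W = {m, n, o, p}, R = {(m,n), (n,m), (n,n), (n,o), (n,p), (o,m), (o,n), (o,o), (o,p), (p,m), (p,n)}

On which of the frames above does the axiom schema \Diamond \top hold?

This is the axiom for seriality; its first-order frame correspondent is \forall x \exists y Rxy.
(F1): fails — world w3 has no successor.
(F2): fails — world w0 has no successor.
(F3): satisfies the condition.

(F3)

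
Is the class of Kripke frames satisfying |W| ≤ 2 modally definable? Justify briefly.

Modal frame validity is preserved under disjoint unions.
Any modal formula valid on each of 3 disjoint one-world frames is valid on their disjoint union (validity is preserved under disjoint unions). Each one-world frame has |W|=1≤2, but the union has |W|=3.
So no modal formula (or set of formulas) defines exactly the |W|≤2 frames.

Not modally definable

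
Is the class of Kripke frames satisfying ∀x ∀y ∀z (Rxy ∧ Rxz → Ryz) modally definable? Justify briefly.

This is a Sahlqvist condition; the 5 axiom ◇p → □◇p defines it.

Definable; ◇p → □◇p defines it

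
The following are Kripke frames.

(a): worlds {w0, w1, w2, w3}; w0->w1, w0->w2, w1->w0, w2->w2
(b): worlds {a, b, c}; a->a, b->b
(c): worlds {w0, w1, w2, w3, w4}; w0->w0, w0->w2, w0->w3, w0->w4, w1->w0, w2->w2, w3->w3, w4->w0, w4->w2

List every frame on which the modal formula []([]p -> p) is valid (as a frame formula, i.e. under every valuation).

(b)

This is the axiom for shift-reflexivity; its first-order frame correspondent is forall x forall y (Rxy -> Ryy).
(a): fails — Rw0w1 but not Rw1w1.
(b): condition met.
(c): fails — Rw0w4 but not Rw4w4.
Valid on: (b).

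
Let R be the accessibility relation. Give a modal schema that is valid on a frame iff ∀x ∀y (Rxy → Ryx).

The condition is symmetry. The B schema r → □◇r defines it.

r → □◇r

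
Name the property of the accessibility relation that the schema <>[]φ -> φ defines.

Replacing φ by ¬φ and contraposing gives the equivalent schema φ → □◇φ.
Suppose φ→□◇φ is valid. Take Rxy and set V(φ)={x}. Then φ at x, so □◇φ at x, so ◇φ at y, so some z with Ryz has φ; z=x, i.e. Ryx.
Conversely, on a frame with symmetry the schema holds at every world under every valuation.
So the correspondent is symmetry.

Symmetry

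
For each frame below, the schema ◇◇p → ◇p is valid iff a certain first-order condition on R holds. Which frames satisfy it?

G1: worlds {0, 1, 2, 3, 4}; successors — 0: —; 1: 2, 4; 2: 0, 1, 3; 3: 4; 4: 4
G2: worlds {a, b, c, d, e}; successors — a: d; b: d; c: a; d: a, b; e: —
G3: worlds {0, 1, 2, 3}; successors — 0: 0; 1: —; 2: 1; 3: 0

G3

Frame correspondent (Sahlqvist): ∀x ∀y (xR²y → ∃w (y = w ∧ xRw)) — i.e. a generalized confluence (Geach) condition.
G1: fails — 1R²0 but no w with 0=w and 1Rw.
G2: fails — aR²a but no w with a=w and aRw.
G3: holds.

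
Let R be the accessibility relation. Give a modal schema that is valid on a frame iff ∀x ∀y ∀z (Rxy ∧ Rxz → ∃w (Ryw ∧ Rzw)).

A defining formula is ◇□q → □◇q (the .2 axiom).

◇□q → □◇q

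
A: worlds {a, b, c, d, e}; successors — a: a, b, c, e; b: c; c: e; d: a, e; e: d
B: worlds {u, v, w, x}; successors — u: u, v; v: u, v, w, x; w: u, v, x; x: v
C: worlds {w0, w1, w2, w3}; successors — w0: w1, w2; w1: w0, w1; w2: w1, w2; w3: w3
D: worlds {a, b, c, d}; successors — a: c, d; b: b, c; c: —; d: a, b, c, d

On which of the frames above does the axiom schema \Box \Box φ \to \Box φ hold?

B, C, D

Frame correspondent (Sahlqvist): \forall x \forall y (Rxy \to \exists z (Rxz \wedge Rzy)) — i.e. density.
A: fails — Rbc but no z with Rbz and Rzc.
B: condition met.
C: condition met.
D: condition met.
Valid on: B, C, D.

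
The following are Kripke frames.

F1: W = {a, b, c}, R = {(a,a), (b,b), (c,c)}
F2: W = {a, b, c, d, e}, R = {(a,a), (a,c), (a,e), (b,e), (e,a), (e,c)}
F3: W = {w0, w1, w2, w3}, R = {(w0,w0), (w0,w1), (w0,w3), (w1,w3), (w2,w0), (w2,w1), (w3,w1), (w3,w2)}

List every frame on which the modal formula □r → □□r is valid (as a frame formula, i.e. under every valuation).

This is the axiom for transitivity; its first-order frame correspondent is ∀x ∀y ∀z (Rxy ∧ Ryz → Rxz).
F1: satisfies the condition.
F2: fails — Rea and Rae but not Ree.
F3: fails — Rw3w1 and Rw1w3 but not Rw3w3.

F1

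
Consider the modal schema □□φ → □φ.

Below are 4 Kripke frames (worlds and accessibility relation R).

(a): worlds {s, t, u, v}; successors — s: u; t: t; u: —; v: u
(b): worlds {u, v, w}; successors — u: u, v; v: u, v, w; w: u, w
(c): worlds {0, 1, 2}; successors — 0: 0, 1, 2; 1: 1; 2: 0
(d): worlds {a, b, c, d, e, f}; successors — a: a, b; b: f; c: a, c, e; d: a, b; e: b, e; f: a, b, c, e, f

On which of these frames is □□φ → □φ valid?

(b), (c), (d)

The schema corresponds to density: ∀x ∀y (Rxy → ∃z (Rxz ∧ Rzy)).
(a): fails — Rsu but no z with Rsz and Rzu.
(b): condition met.
(c): condition met.
(d): condition met.
Valid on: (b), (c), (d).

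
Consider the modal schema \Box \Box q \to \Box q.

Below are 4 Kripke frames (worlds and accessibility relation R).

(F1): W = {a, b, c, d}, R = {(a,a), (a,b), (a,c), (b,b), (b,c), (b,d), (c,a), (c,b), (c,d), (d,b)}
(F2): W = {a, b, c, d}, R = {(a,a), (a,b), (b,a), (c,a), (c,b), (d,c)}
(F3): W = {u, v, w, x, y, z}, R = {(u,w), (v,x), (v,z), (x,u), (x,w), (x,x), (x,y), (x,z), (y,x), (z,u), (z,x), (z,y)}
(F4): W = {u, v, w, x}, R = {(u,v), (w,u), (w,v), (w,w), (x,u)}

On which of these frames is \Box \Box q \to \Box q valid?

The schema corresponds to density: \forall x \forall y (Rxy \to \exists z (Rxz \wedge Rzy)).
(F1): satisfies the condition.
(F2): fails — Rdc but no z with Rdz and Rzc.
(F3): fails — Ruw but no t with Rut and Rtw.
(F4): fails — Ruv but no z with Ruz and Rzv.

(F1)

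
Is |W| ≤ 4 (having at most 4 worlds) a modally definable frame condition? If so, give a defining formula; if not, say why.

No

Any modally definable frame class is closed under disjoint unions.
Any modal formula valid on each of 5 disjoint one-world frames is valid on their disjoint union (validity is preserved under disjoint unions). Each one-world frame has |W|=1≤4, but the union has |W|=5.
So the class is not modally definable.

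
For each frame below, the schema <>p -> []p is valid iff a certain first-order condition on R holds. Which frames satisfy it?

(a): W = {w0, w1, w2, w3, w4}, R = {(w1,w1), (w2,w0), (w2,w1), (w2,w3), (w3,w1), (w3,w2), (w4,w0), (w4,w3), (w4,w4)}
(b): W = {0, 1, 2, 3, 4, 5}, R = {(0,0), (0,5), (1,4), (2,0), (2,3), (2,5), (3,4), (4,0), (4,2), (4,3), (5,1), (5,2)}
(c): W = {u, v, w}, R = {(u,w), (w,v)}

(c)

This is the axiom for partial functionality; its first-order frame correspondent is forall x forall y forall z (Rxy & Rxz -> y = z).
(a): fails — w2 sees both w0 and w1.
(b): fails — 0 sees both 0 and 5.
(c): holds.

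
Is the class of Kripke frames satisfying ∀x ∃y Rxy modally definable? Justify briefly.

This is a Sahlqvist condition; the D axiom □p → ◇p defines it.

Definable; □p → ◇p defines it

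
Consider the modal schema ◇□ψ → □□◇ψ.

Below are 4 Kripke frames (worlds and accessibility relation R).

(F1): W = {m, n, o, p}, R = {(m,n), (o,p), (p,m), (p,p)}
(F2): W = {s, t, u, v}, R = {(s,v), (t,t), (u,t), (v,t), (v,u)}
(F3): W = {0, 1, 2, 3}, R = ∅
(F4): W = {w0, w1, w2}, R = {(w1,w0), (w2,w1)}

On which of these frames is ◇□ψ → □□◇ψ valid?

Frame correspondent (Sahlqvist): ∀x ∀y ∀z ((xRy ∧ xR²z) → ∃w (yRw ∧ zRw)) — i.e. a generalized confluence (Geach) condition.
(F1): fails — oRp, oR²m but no w with pRw and mRw.
(F2): holds.
(F3): holds.
(F4): fails — w2Rw1, w2R²w0 but no w with w1Rw and w0Rw.

(F2), (F3)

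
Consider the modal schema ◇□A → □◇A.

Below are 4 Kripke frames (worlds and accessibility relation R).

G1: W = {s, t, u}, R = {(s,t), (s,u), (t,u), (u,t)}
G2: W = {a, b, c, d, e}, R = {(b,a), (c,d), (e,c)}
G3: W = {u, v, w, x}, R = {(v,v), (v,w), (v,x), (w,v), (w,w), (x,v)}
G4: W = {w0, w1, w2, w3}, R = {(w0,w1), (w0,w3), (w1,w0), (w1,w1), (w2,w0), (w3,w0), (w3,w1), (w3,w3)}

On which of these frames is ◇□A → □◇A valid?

Frame correspondent (Sahlqvist): ∀x ∀y ∀z (Rxy ∧ Rxz → ∃w (Ryw ∧ Rzw)) — i.e. convergence.
G1: fails — Rsu and Rst but u and t have no common successor.
G2: fails — Rba and Rba but a and a have no common successor.
G3: ✓.
G4: ✓.
Valid on: G3, G4.

G3, G4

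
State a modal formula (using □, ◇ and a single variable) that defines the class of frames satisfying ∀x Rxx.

A defining formula is □p → p (the T axiom).

□p → p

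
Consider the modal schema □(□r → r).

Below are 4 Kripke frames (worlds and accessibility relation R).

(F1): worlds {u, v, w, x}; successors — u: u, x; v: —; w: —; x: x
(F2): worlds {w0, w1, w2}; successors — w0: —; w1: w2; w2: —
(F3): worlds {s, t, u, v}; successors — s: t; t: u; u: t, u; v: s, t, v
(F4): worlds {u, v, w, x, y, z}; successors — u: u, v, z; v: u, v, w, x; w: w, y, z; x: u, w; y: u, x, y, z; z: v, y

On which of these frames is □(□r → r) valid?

This is the axiom for shift-reflexivity; its first-order frame correspondent is ∀x ∀y (Rxy → Ryy).
(F1): satisfies the condition.
(F2): fails — Rw1w2 but not Rw2w2.
(F3): fails — Rut but not Rtt.
(F4): fails — Ruz but not Rzz.

(F1)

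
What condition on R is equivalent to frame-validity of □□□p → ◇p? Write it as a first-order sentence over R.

∀x ∃w (xR³w ∧ xRw)

This is a Sahlqvist (Geach-type) schema ◇^0□^3p → □^0◇^1p.
Minimal-valuation argument: fix x; take any y with xR^0y and any z with xR^0z. Set V(p) to the set of worlds R-reachable from y in exactly 3 steps. Then □^3p holds at y, so the antecedent holds at x; validity forces ◇^1p at z, giving a w with zR^1w and yR^3w.
First-order correspondent: ∀x ∃w (xR³w ∧ xRw).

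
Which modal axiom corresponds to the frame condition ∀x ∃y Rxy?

□ψ → ◇ψ

A defining formula is □ψ → ◇ψ (the D axiom).
Suppose □ψ→◇ψ is valid. At any x set V(ψ)=W. Then □ψ at x, so ◇ψ at x, so x has a successor.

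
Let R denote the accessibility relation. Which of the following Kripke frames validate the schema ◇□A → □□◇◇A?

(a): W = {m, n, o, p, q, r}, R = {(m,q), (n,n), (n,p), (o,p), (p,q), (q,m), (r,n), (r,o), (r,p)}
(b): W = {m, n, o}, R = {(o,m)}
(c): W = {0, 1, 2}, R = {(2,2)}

(b), (c)

The schema corresponds to a generalized confluence (Geach) condition: ∀x ∀y ∀z ((xRy ∧ xR²z) → ∃w (yRw ∧ zR²w)).
(a): fails — nRn, nR²p but no w with nRw and pR²w.
(b): condition met.
(c): condition met.
Valid on: (b), (c).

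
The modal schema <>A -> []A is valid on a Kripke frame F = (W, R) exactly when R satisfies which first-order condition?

Suppose ◇A→□A is valid. Take Rxy, Rxz and set V(A)={y}. Then ◇A at x, so □A at x, so A at z, i.e. z=y.

partial functionality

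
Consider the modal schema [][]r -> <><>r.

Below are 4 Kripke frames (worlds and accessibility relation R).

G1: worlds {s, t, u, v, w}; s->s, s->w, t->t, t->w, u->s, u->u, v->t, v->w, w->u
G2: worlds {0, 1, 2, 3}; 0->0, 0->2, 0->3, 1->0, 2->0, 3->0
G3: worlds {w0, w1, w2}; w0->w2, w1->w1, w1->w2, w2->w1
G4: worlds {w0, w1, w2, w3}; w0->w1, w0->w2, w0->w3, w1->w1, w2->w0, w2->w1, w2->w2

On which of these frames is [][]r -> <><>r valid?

G1, G2, G3

The schema corresponds to a generalized confluence (Geach) condition: forall x exists w (x R^2 w & x R^2 w).
G1: holds.
G2: holds.
G3: holds.
G4: fails — at w3 but no w with w3R²w and w3R²w.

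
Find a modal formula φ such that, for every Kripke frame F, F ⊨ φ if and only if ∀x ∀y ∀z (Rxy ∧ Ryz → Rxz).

□s → □□s

The condition is transitivity. The 4 schema □s → □□s defines it.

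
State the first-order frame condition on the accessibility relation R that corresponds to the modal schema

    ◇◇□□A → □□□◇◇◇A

This is a Sahlqvist (Geach-type) schema ◇^2□^2A → □^3◇^3A.
Minimal-valuation argument: fix x; take any y with xR^2y and any z with xR^3z. Set V(A) to the set of worlds R-reachable from y in exactly 2 steps. Then □^2A holds at y, so the antecedent holds at x; validity forces ◇^3A at z, giving a w with zR^3w and yR^2w.
First-order correspondent: ∀x ∀y ∀z ((xR²y ∧ xR³z) → ∃w (yR²w ∧ zR³w)).

∀x ∀y ∀z ((xR²y ∧ xR³z) → ∃w (yR²w ∧ zR³w))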